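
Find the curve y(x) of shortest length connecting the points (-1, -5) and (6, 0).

Arc-length functional: J[y] = ∫ sqrt(1 + (y')^2) dx.
Lagrangian L = sqrt(1 + (y')^2) has no explicit y dependence, so ∂L/∂y = 0 and the Euler-Lagrange equation gives
    d/dx( y' / sqrt(1 + (y')^2) ) = 0  ⇒  y' / sqrt(1 + (y')^2) = const.
Hence y' is constant, so y(x) is affine.
Fitting the endpoints (-1, -5) and (6, 0):
    slope m = (0 − (-5)) / (6 − (-1)) = 5/7,
    intercept c = (-5) − m·(-1) = -30/7.
Extremal: y(x) = (5/7) x - 30/7.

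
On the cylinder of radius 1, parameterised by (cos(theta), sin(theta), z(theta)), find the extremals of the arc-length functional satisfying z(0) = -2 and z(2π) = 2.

Parameterise the cylinder of radius R = 1 as
    r(θ) = (cos θ, sin θ, z(θ)).
The arc-length element is
    ds = sqrt(1 + (dz/dθ)^2) dθ,
so the Lagrangian is L = sqrt(1 + z'^2).
L depends on z' only, not on z or θ, so ∂L/∂z = 0 and
    ∂L/∂z' = z' / sqrt(1 + z'^2).
The Euler-Lagrange equation gives
    d/dθ( z' / sqrt(1 + z'^2) ) = 0,
so z' is constant. Integrating once:
    z(θ) = a θ + b,
a helix on the cylinder (a straight line when the cylinder is unrolled). The constants a, b are determined by the endpoint conditions.
With endpoint conditions z(0) = -2 and z(2π) = 2: from z(0) = b we get b = -2, and a·2π + -2 = 2 gives a = 2/π, so
    z(θ) = (2/π) θ − 2.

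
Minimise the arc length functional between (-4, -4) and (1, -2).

Arc-length functional: J[y] = ∫ sqrt(1 + (y')^2) dx.
Lagrangian L = sqrt(1 + (y')^2) has no explicit y dependence, so ∂L/∂y = 0 and the Euler-Lagrange equation gives
    d/dx( y' / sqrt(1 + (y')^2) ) = 0  ⇒  y' / sqrt(1 + (y')^2) = const.
Hence y' is constant, so y(x) is affine.
Fitting the endpoints (-4, -4) and (1, -2):
    slope m = ((-2) − (-4)) / (1 − (-4)) = 2/5,
    intercept c = (-4) − m·(-4) = -12/5.
Extremal: y(x) = (2/5) x - 12/5.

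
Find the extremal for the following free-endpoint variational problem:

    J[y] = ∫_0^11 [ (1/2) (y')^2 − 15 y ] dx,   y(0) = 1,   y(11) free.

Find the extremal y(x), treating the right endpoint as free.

The Lagrangian L = (1/2) (y')^2 − 15 y gives
    ∂L/∂y = −15,   ∂L/∂y' = y'.
Euler-Lagrange: d/dx(y') − (−15) = 0, i.e. y'' + 15 = 0, so
    y(x) = −(15/2) x^2 + C1 x + C2.
Fixed left endpoint y(0) = 1 ⇒ C2 = 1.
The right endpoint x = 11 is free, so the natural (transversality) condition is ∂L/∂y' |_{x=11} = 0, i.e. y'(11) = 0.
Compute y'(x) = −15 x + C1, so y'(11) = −165 + C1 = 0 ⇒ C1 = 165.
Therefore the extremal is
    y(x) = −(15/2) x^2 + 165 x + 1.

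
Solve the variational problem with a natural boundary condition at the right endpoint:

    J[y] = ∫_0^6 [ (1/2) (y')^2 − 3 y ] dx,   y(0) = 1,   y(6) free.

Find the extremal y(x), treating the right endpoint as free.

The Lagrangian L = (1/2) (y')^2 − 3 y gives
    ∂L/∂y = −3,   ∂L/∂y' = y'.
Euler-Lagrange: d/dx(y') − (−3) = 0, i.e. y'' + 3 = 0, so
    y(x) = −(3/2) x^2 + C1 x + C2.
Fixed left endpoint y(0) = 1 ⇒ C2 = 1.
The right endpoint x = 6 is free, so the natural (transversality) condition is ∂L/∂y' |_{x=6} = 0, i.e. y'(6) = 0.
Compute y'(x) = −3 x + C1, so y'(6) = −18 + C1 = 0 ⇒ C1 = 18.
Therefore the extremal is
    y(x) = −(3/2) x^2 + 18 x + 1.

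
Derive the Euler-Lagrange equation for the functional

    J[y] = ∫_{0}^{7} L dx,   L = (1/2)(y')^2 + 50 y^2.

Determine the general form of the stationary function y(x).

The Lagrangian is L = (1/2)(y')^2 + 50 y^2.
∂L/∂y = 100y.
∂L/∂y' = y'.
The Euler-Lagrange equation d/dx(∂L/∂y') − ∂L/∂y = 0 becomes:
    y'' - 100 y = 0
General solution: y(x) = A e^(10x) + B e^(-10x), where A and B are arbitrary constants fixed by the endpoint conditions.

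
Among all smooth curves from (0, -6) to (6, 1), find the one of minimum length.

Arc-length functional: J[y] = ∫ sqrt(1 + (y')^2) dx.
Lagrangian L = sqrt(1 + (y')^2) has no explicit y dependence, so ∂L/∂y = 0 and the Euler-Lagrange equation gives
    d/dx( y' / sqrt(1 + (y')^2) ) = 0  ⇒  y' / sqrt(1 + (y')^2) = const.
Hence y' is constant, so y(x) is affine.
Fitting the endpoints (0, -6) and (6, 1):
    slope m = (1 − (-6)) / (6 − 0) = 7/6,
    intercept c = (-6) − m·0 = -6.
Extremal: y(x) = (7/6) x - 6.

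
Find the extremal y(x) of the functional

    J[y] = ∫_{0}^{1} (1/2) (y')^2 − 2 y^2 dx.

The Lagrangian is L = (1/2) (y')^2 − 2 y^2.
Compute ∂L/∂y = -4y, ∂L/∂y' = y'.
The Euler-Lagrange equation d/dx(∂L/∂y') − ∂L/∂y = 0 reduces to
    y'' + 4 y = 0.
Its general solution is
    y(x) = A sin(2x) + B cos(2x),
with A, B fixed by the endpoint conditions.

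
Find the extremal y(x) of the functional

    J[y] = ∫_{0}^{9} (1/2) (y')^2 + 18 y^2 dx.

The Lagrangian is L = (1/2) (y')^2 + 18 y^2.
Compute ∂L/∂y = 36y, ∂L/∂y' = y'.
The Euler-Lagrange equation d/dx(∂L/∂y') − ∂L/∂y = 0 reduces to
    y'' − 36 y = 0.
Its general solution is
    y(x) = A e^(6x) + B e^(−6x),
with A, B fixed by the endpoint conditions.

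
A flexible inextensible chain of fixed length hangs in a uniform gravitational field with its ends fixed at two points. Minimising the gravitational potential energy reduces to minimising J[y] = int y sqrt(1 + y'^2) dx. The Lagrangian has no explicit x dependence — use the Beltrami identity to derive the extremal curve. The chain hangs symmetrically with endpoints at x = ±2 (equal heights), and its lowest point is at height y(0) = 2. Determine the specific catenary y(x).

The Lagrangian L(y, y') = y sqrt(1 + y'^2) has no explicit x dependence, so the Beltrami identity applies:
    L − y' ∂L/∂y' = C.
Compute ∂L/∂y' = y · y' / sqrt(1 + y'^2). Then
    L − y' ∂L/∂y'
    = y sqrt(1 + y'^2) − y · y'^2 / sqrt(1 + y'^2)
    = y (1 + y'^2 − y'^2) / sqrt(1 + y'^2)
    = y / sqrt(1 + y'^2) = C.
Squaring gives y^2 = C^2 (1 + y'^2), i.e.
    y'^2 = y^2 / C^2 − 1.
Separating variables,
    dy / sqrt(y^2 − C^2) = dx / C,
and integrating gives arccosh(y / C) = (x − a)/C, so
    y(x) = C cosh((x − a)/C),
the catenary. The constants C and a are fixed by the two endpoint conditions (and, for the hanging-chain problem, the length constraint selects C).
Now fit the given data. The endpoints x = ±2 are symmetric at equal height, so the catenary is even about its minimum: a = 0 and y(x) = C cosh(x/C). The lowest point is y(0) = C cosh(0) = C, and we are told y(0) = 2, so C = 2. Therefore
    y(x) = 2 cosh(x/2),
and at the endpoints
    y(±2) = 2 cosh(2/2).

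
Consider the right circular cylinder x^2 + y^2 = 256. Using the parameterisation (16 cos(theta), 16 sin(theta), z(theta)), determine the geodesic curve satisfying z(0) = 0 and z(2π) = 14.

Parameterise the cylinder of radius R = 16 as
    r(θ) = (16 cos θ, 16 sin θ, z(θ)).
The arc-length element is
    ds = sqrt(256 + (dz/dθ)^2) dθ,
so the Lagrangian is L = sqrt(256 + z'^2).
L depends on z' only, not on z or θ, so ∂L/∂z = 0 and
    ∂L/∂z' = z' / sqrt(256 + z'^2).
The Euler-Lagrange equation gives
    d/dθ( z' / sqrt(256 + z'^2) ) = 0,
so z' is constant. Integrating once:
    z(θ) = a θ + b,
a helix on the cylinder (a straight line when the cylinder is unrolled). The constants a, b are determined by the endpoint conditions.
With endpoint conditions z(0) = 0 and z(2π) = 14: from z(0) = b we get b = 0, and a·2π + 0 = 14 gives a = 7/π, so
    z(θ) = (7/π) θ.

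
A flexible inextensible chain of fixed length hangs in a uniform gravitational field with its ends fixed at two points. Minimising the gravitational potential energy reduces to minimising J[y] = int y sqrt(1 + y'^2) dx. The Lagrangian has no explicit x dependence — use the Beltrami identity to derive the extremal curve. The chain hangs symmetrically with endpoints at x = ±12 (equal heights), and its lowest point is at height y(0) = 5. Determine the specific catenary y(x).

The Lagrangian L(y, y') = y sqrt(1 + y'^2) has no explicit x dependence, so the Beltrami identity applies:
    L − y' ∂L/∂y' = C.
Compute ∂L/∂y' = y · y' / sqrt(1 + y'^2). Then
    L − y' ∂L/∂y'
    = y sqrt(1 + y'^2) − y · y'^2 / sqrt(1 + y'^2)
    = y (1 + y'^2 − y'^2) / sqrt(1 + y'^2)
    = y / sqrt(1 + y'^2) = C.
Squaring gives y^2 = C^2 (1 + y'^2), i.e.
    y'^2 = y^2 / C^2 − 1.
Separating variables,
    dy / sqrt(y^2 − C^2) = dx / C,
and integrating gives arccosh(y / C) = (x − a)/C, so
    y(x) = C cosh((x − a)/C),
the catenary. The constants C and a are fixed by the two endpoint conditions (and, for the hanging-chain problem, the length constraint selects C).
Now fit the given data. The endpoints x = ±12 are symmetric at equal height, so the catenary is even about its minimum: a = 0 and y(x) = C cosh(x/C). The lowest point is y(0) = C cosh(0) = C, and we are told y(0) = 5, so C = 5. Therefore
    y(x) = 5 cosh(x/5),
and at the endpoints
    y(±12) = 5 cosh(12/5).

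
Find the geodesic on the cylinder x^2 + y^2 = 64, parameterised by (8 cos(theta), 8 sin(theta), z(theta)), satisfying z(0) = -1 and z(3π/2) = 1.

Parameterise the cylinder of radius R = 8 as
    r(θ) = (8 cos θ, 8 sin θ, z(θ)).
The arc-length element is
    ds = sqrt(64 + (dz/dθ)^2) dθ,
so the Lagrangian is L = sqrt(64 + z'^2).
L depends on z' only, not on z or θ, so ∂L/∂z = 0 and
    ∂L/∂z' = z' / sqrt(64 + z'^2).
The Euler-Lagrange equation gives
    d/dθ( z' / sqrt(64 + z'^2) ) = 0,
so z' is constant. Integrating once:
    z(θ) = a θ + b,
a helix on the cylinder (a straight line when the cylinder is unrolled). The constants a, b are determined by the endpoint conditions.
With endpoint conditions z(0) = -1 and z(3π/2) = 1: from z(0) = b we get b = -1, and a·3π/2 + -1 = 1 gives a = 4/(3π), so
    z(θ) = (4/(3π)) θ − 1.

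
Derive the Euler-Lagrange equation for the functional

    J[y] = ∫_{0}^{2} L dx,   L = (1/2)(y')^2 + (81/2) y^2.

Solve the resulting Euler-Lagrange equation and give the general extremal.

The Lagrangian is L = (1/2)(y')^2 + (81/2) y^2.
∂L/∂y = 81y.
∂L/∂y' = y'.
The Euler-Lagrange equation d/dx(∂L/∂y') − ∂L/∂y = 0 becomes:
    y'' - 81 y = 0
General solution: y(x) = A e^(9x) + B e^(-9x), where A and B are arbitrary constants fixed by the endpoint conditions.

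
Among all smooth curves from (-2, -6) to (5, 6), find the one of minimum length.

Arc-length functional: J[y] = ∫ sqrt(1 + (y')^2) dx.
Lagrangian L = sqrt(1 + (y')^2) has no explicit y dependence, so ∂L/∂y = 0 and the Euler-Lagrange equation gives
    d/dx( y' / sqrt(1 + (y')^2) ) = 0  ⇒  y' / sqrt(1 + (y')^2) = const.
Hence y' is constant, so y(x) is affine.
Fitting the endpoints (-2, -6) and (5, 6):
    slope m = (6 − (-6)) / (5 − (-2)) = 12/7,
    intercept c = (-6) − m·(-2) = -18/7.
Extremal: y(x) = (12/7) x - 18/7.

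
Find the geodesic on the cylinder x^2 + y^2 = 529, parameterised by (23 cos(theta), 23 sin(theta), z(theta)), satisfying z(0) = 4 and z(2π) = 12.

Parameterise the cylinder of radius R = 23 as
    r(θ) = (23 cos θ, 23 sin θ, z(θ)).
The arc-length element is
    ds = sqrt(529 + (dz/dθ)^2) dθ,
so the Lagrangian is L = sqrt(529 + z'^2).
L depends on z' only, not on z or θ, so ∂L/∂z = 0 and
    ∂L/∂z' = z' / sqrt(529 + z'^2).
The Euler-Lagrange equation gives
    d/dθ( z' / sqrt(529 + z'^2) ) = 0,
so z' is constant. Integrating once:
    z(θ) = a θ + b,
a helix on the cylinder (a straight line when the cylinder is unrolled). The constants a, b are determined by the endpoint conditions.
With endpoint conditions z(0) = 4 and z(2π) = 12: from z(0) = b we get b = 4, and a·2π + 4 = 12 gives a = 4/π, so
    z(θ) = (4/π) θ + 4.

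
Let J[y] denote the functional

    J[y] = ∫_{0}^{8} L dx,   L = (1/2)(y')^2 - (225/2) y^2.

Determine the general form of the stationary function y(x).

The Lagrangian is L = (1/2)(y')^2 - (225/2) y^2.
∂L/∂y = -225y.
∂L/∂y' = y'.
The Euler-Lagrange equation d/dx(∂L/∂y') − ∂L/∂y = 0 becomes:
    y'' + 225 y = 0
General solution: y(x) = A sin(15x) + B cos(15x), where A and B are arbitrary constants fixed by the endpoint conditions.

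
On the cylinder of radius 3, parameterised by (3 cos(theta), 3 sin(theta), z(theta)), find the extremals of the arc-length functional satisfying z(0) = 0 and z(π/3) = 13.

Parameterise the cylinder of radius R = 3 as
    r(θ) = (3 cos θ, 3 sin θ, z(θ)).
The arc-length element is
    ds = sqrt(9 + (dz/dθ)^2) dθ,
so the Lagrangian is L = sqrt(9 + z'^2).
L depends on z' only, not on z or θ, so ∂L/∂z = 0 and
    ∂L/∂z' = z' / sqrt(9 + z'^2).
The Euler-Lagrange equation gives
    d/dθ( z' / sqrt(9 + z'^2) ) = 0,
so z' is constant. Integrating once:
    z(θ) = a θ + b,
a helix on the cylinder (a straight line when the cylinder is unrolled). The constants a, b are determined by the endpoint conditions.
With endpoint conditions z(0) = 0 and z(π/3) = 13: from z(0) = b we get b = 0, and a·π/3 + 0 = 13 gives a = 39/π, so
    z(θ) = (39/π) θ.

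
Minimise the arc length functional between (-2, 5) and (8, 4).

Arc-length functional: J[y] = ∫ sqrt(1 + (y')^2) dx.
Lagrangian L = sqrt(1 + (y')^2) has no explicit y dependence, so ∂L/∂y = 0 and the Euler-Lagrange equation gives
    d/dx( y' / sqrt(1 + (y')^2) ) = 0  ⇒  y' / sqrt(1 + (y')^2) = const.
Hence y' is constant, so y(x) is affine.
Fitting the endpoints (-2, 5) and (8, 4):
    slope m = (4 − 5) / (8 − (-2)) = -1/10,
    intercept c = 5 − m·(-2) = 24/5.
Extremal: y(x) = (-1/10) x + 24/5.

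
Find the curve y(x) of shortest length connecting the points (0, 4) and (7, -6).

Arc-length functional: J[y] = ∫ sqrt(1 + (y')^2) dx.
Lagrangian L = sqrt(1 + (y')^2) has no explicit y dependence, so ∂L/∂y = 0 and the Euler-Lagrange equation gives
    d/dx( y' / sqrt(1 + (y')^2) ) = 0  ⇒  y' / sqrt(1 + (y')^2) = const.
Hence y' is constant, so y(x) is affine.
Fitting the endpoints (0, 4) and (7, -6):
    slope m = ((-6) − 4) / (7 − 0) = -10/7,
    intercept c = 4 − m·0 = 4.
Extremal: y(x) = (-10/7) x + 4.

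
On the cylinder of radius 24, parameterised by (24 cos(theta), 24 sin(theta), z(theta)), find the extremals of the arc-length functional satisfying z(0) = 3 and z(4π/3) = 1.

Parameterise the cylinder of radius R = 24 as
    r(θ) = (24 cos θ, 24 sin θ, z(θ)).
The arc-length element is
    ds = sqrt(576 + (dz/dθ)^2) dθ,
so the Lagrangian is L = sqrt(576 + z'^2).
L depends on z' only, not on z or θ, so ∂L/∂z = 0 and
    ∂L/∂z' = z' / sqrt(576 + z'^2).
The Euler-Lagrange equation gives
    d/dθ( z' / sqrt(576 + z'^2) ) = 0,
so z' is constant. Integrating once:
    z(θ) = a θ + b,
a helix on the cylinder (a straight line when the cylinder is unrolled). The constants a, b are determined by the endpoint conditions.
With endpoint conditions z(0) = 3 and z(4π/3) = 1: from z(0) = b we get b = 3, and a·4π/3 + 3 = 1 gives a = -3/(2π), so
    z(θ) = (-3/(2π)) θ + 3.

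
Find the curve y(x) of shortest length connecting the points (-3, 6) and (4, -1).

Arc-length functional: J[y] = ∫ sqrt(1 + (y')^2) dx.
Lagrangian L = sqrt(1 + (y')^2) has no explicit y dependence, so ∂L/∂y = 0 and the Euler-Lagrange equation gives
    d/dx( y' / sqrt(1 + (y')^2) ) = 0  ⇒  y' / sqrt(1 + (y')^2) = const.
Hence y' is constant, so y(x) is affine.
Fitting the endpoints (-3, 6) and (4, -1):
    slope m = ((-1) − 6) / (4 − (-3)) = -1,
    intercept c = 6 − m·(-3) = 3.
Extremal: y(x) = -x + 3.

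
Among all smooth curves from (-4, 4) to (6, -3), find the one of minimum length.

Arc-length functional: J[y] = ∫ sqrt(1 + (y')^2) dx.
Lagrangian L = sqrt(1 + (y')^2) has no explicit y dependence, so ∂L/∂y = 0 and the Euler-Lagrange equation gives
    d/dx( y' / sqrt(1 + (y')^2) ) = 0  ⇒  y' / sqrt(1 + (y')^2) = const.
Hence y' is constant, so y(x) is affine.
Fitting the endpoints (-4, 4) and (6, -3):
    slope m = ((-3) − 4) / (6 − (-4)) = -7/10,
    intercept c = 4 − m·(-4) = 6/5.
Extremal: y(x) = (-7/10) x + 6/5.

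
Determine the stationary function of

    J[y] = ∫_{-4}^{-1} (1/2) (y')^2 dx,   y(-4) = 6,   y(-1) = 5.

The Lagrangian is L = (1/2) (y')^2.
Compute ∂L/∂y = 0, ∂L/∂y' = y'.
The Euler-Lagrange equation d/dx(∂L/∂y') − ∂L/∂y = 0 reduces to
    y'' = 0.
Its general solution is
    y(x) = A x + B,
with A, B fixed by the endpoint conditions.
Applying the endpoint conditions y(-4) = 6 and y(-1) = 5: solve A·-4 + B = 6 and A·-1 + B = 5. Subtracting gives A(-1 − -4) = 5 − 6, so A = -1/3, and B = 6 − A·-4 = 14/3. Therefore
    y(x) = (-1/3) x + 14/3.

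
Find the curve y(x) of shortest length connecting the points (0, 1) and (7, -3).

Arc-length functional: J[y] = ∫ sqrt(1 + (y')^2) dx.
Lagrangian L = sqrt(1 + (y')^2) has no explicit y dependence, so ∂L/∂y = 0 and the Euler-Lagrange equation gives
    d/dx( y' / sqrt(1 + (y')^2) ) = 0  ⇒  y' / sqrt(1 + (y')^2) = const.
Hence y' is constant, so y(x) is affine.
Fitting the endpoints (0, 1) and (7, -3):
    slope m = ((-3) − 1) / (7 − 0) = -4/7,
    intercept c = 1 − m·0 = 1.
Extremal: y(x) = (-4/7) x + 1.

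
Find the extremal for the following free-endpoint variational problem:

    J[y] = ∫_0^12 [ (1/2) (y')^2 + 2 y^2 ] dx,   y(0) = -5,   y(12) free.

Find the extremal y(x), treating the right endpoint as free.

The Lagrangian L = (1/2) (y')^2 + 2 y^2 gives
    ∂L/∂y = 4 y,   ∂L/∂y' = y'.
Euler-Lagrange: y'' − 4 y = 0.
With k = 2, the general solution is
    y(x) = A cosh(2 x) + B sinh(2 x).
Fixed left endpoint y(0) = -5 ⇒ A = -5.
The right endpoint x = 12 is free, so the natural (transversality) condition is ∂L/∂y' |_{x=12} = 0, i.e. y'(12) = 0.
Compute y'(x) = A k sinh(k x) + B k cosh(k x), so
    y'(12) = A k sinh(k·12) + B k cosh(k·12) = 0
    ⇒ B = −A tanh(k·12) = 5 tanh(2·12).
Therefore the extremal is
    y(x) = −5 cosh(2 x) + 5 tanh(2·12) sinh(2 x).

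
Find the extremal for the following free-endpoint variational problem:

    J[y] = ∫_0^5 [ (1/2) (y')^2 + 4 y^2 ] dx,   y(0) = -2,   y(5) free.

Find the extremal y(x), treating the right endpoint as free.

The Lagrangian L = (1/2) (y')^2 + 4 y^2 gives
    ∂L/∂y = 8 y,   ∂L/∂y' = y'.
Euler-Lagrange: y'' − 8 y = 0.
With k = sqrt(8), the general solution is
    y(x) = A cosh(sqrt(8) x) + B sinh(sqrt(8) x).
Fixed left endpoint y(0) = -2 ⇒ A = -2.
The right endpoint x = 5 is free, so the natural (transversality) condition is ∂L/∂y' |_{x=5} = 0, i.e. y'(5) = 0.
Compute y'(x) = A k sinh(k x) + B k cosh(k x), so
    y'(5) = A k sinh(k·5) + B k cosh(k·5) = 0
    ⇒ B = −A tanh(k·5) = 2 tanh(sqrt(8)·5).
Therefore the extremal is
    y(x) = −2 cosh(sqrt(8) x) + 2 tanh(sqrt(8)·5) sinh(sqrt(8) x).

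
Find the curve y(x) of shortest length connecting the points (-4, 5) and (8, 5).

Arc-length functional: J[y] = ∫ sqrt(1 + (y')^2) dx.
Lagrangian L = sqrt(1 + (y')^2) has no explicit y dependence, so ∂L/∂y = 0 and the Euler-Lagrange equation gives
    d/dx( y' / sqrt(1 + (y')^2) ) = 0  ⇒  y' / sqrt(1 + (y')^2) = const.
Hence y' is constant, so y(x) is affine.
Fitting the endpoints (-4, 5) and (8, 5):
    slope m = (5 − 5) / (8 − (-4)) = 0,
    intercept c = 5 − m·(-4) = 5.
Extremal: y(x) = 5.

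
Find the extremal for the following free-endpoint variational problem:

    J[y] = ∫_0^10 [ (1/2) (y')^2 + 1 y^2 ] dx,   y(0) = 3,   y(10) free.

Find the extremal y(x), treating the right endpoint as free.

The Lagrangian L = (1/2) (y')^2 + 1 y^2 gives
    ∂L/∂y = 2 y,   ∂L/∂y' = y'.
Euler-Lagrange: y'' − 2 y = 0.
With k = sqrt(2), the general solution is
    y(x) = A cosh(sqrt(2) x) + B sinh(sqrt(2) x).
Fixed left endpoint y(0) = 3 ⇒ A = 3.
The right endpoint x = 10 is free, so the natural (transversality) condition is ∂L/∂y' |_{x=10} = 0, i.e. y'(10) = 0.
Compute y'(x) = A k sinh(k x) + B k cosh(k x), so
    y'(10) = A k sinh(k·10) + B k cosh(k·10) = 0
    ⇒ B = −A tanh(k·10) = − 3 tanh(sqrt(2)·10).
Therefore the extremal is
    y(x) = 3 cosh(sqrt(2) x) − 3 tanh(sqrt(2)·10) sinh(sqrt(2) x).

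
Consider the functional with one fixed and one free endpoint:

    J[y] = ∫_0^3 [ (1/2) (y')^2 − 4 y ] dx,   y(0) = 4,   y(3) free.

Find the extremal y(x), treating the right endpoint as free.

The Lagrangian L = (1/2) (y')^2 − 4 y gives
    ∂L/∂y = −4,   ∂L/∂y' = y'.
Euler-Lagrange: d/dx(y') − (−4) = 0, i.e. y'' + 4 = 0, so
    y(x) = −(4/2) x^2 + C1 x + C2.
Fixed left endpoint y(0) = 4 ⇒ C2 = 4.
The right endpoint x = 3 is free, so the natural (transversality) condition is ∂L/∂y' |_{x=3} = 0, i.e. y'(3) = 0.
Compute y'(x) = −4 x + C1, so y'(3) = −12 + C1 = 0 ⇒ C1 = 12.
Therefore the extremal is
    y(x) = −2 x^2 + 12 x + 4.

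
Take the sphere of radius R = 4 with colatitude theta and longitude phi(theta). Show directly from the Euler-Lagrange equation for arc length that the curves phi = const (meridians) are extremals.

On the sphere of radius R = 4 with spherical coordinates (θ, φ), the induced metric is
    ds^2 = 16(dθ^2 + sin^2(θ) dφ^2).
Using θ as the parameter, the arc-length functional becomes
    J[φ] = ∫ 4 sqrt(1 + sin^2(θ) (dφ/dθ)^2) dθ.
So L = 4 sqrt(1 + sin^2(θ) φ'^2). Compute
    ∂L/∂φ = 0  (L has no explicit φ dependence),
    ∂L/∂φ' = 4 sin^2(θ) φ' / sqrt(1 + sin^2(θ) φ'^2).
For the candidate φ(θ) = c (constant), φ' = 0, so ∂L/∂φ' evaluated along the candidate vanishes, and ∂L/∂φ is identically zero. Hence
    d/dθ(∂L/∂φ') − ∂L/∂φ = 0
is satisfied. Therefore meridians φ = const are extremals of arc length — they are geodesics on the sphere.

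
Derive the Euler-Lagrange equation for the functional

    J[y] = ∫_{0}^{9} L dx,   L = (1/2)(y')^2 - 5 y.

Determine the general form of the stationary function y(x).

The Lagrangian is L = (1/2)(y')^2 - 5 y.
∂L/∂y = -5.
∂L/∂y' = y'.
The Euler-Lagrange equation d/dx(∂L/∂y') − ∂L/∂y = 0 becomes:
    y'' + 5 = 0
General solution: y(x) = -(5/2) x^2 + A x + B, where A and B are arbitrary constants fixed by the endpoint conditions.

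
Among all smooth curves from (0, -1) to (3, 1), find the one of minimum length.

Arc-length functional: J[y] = ∫ sqrt(1 + (y')^2) dx.
Lagrangian L = sqrt(1 + (y')^2) has no explicit y dependence, so ∂L/∂y = 0 and the Euler-Lagrange equation gives
    d/dx( y' / sqrt(1 + (y')^2) ) = 0  ⇒  y' / sqrt(1 + (y')^2) = const.
Hence y' is constant, so y(x) is affine.
Fitting the endpoints (0, -1) and (3, 1):
    slope m = (1 − (-1)) / (3 − 0) = 2/3,
    intercept c = (-1) − m·0 = -1.
Extremal: y(x) = (2/3) x - 1.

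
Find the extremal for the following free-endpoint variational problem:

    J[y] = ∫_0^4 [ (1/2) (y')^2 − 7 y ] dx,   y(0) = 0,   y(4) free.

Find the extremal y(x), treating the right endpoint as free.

The Lagrangian L = (1/2) (y')^2 − 7 y gives
    ∂L/∂y = −7,   ∂L/∂y' = y'.
Euler-Lagrange: d/dx(y') − (−7) = 0, i.e. y'' + 7 = 0, so
    y(x) = −(7/2) x^2 + C1 x + C2.
Fixed left endpoint y(0) = 0 ⇒ C2 = 0.
The right endpoint x = 4 is free, so the natural (transversality) condition is ∂L/∂y' |_{x=4} = 0, i.e. y'(4) = 0.
Compute y'(x) = −7 x + C1, so y'(4) = −28 + C1 = 0 ⇒ C1 = 28.
Therefore the extremal is
    y(x) = −(7/2) x^2 + 28 x.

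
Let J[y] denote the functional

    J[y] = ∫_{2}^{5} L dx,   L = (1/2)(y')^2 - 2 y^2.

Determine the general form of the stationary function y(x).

The Lagrangian is L = (1/2)(y')^2 - 2 y^2.
∂L/∂y = -4y.
∂L/∂y' = y'.
The Euler-Lagrange equation d/dx(∂L/∂y') − ∂L/∂y = 0 becomes:
    y'' + 4 y = 0
General solution: y(x) = A sin(2x) + B cos(2x), where A and B are arbitrary constants fixed by the endpoint conditions.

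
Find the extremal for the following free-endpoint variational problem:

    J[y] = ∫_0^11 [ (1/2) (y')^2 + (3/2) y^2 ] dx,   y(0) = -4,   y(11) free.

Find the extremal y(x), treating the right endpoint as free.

The Lagrangian L = (1/2) (y')^2 + (3/2) y^2 gives
    ∂L/∂y = 3 y,   ∂L/∂y' = y'.
Euler-Lagrange: y'' − 3 y = 0.
With k = sqrt(3), the general solution is
    y(x) = A cosh(sqrt(3) x) + B sinh(sqrt(3) x).
Fixed left endpoint y(0) = -4 ⇒ A = -4.
The right endpoint x = 11 is free, so the natural (transversality) condition is ∂L/∂y' |_{x=11} = 0, i.e. y'(11) = 0.
Compute y'(x) = A k sinh(k x) + B k cosh(k x), so
    y'(11) = A k sinh(k·11) + B k cosh(k·11) = 0
    ⇒ B = −A tanh(k·11) = 4 tanh(sqrt(3)·11).
Therefore the extremal is
    y(x) = −4 cosh(sqrt(3) x) + 4 tanh(sqrt(3)·11) sinh(sqrt(3) x).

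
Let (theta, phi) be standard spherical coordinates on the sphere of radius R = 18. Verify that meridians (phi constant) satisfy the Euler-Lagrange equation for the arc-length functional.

On the sphere of radius R = 18 with spherical coordinates (θ, φ), the induced metric is
    ds^2 = 324(dθ^2 + sin^2(θ) dφ^2).
Using θ as the parameter, the arc-length functional becomes
    J[φ] = ∫ 18 sqrt(1 + sin^2(θ) (dφ/dθ)^2) dθ.
So L = 18 sqrt(1 + sin^2(θ) φ'^2). Compute
    ∂L/∂φ = 0  (L has no explicit φ dependence),
    ∂L/∂φ' = 18 sin^2(θ) φ' / sqrt(1 + sin^2(θ) φ'^2).
For the candidate φ(θ) = c (constant), φ' = 0, so ∂L/∂φ' evaluated along the candidate vanishes, and ∂L/∂φ is identically zero. Hence
    d/dθ(∂L/∂φ') − ∂L/∂φ = 0
is satisfied. Therefore meridians φ = const are extremals of arc length — they are geodesics on the sphere.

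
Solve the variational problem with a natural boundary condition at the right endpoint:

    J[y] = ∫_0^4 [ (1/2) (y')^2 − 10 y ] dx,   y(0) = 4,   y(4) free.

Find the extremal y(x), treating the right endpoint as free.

The Lagrangian L = (1/2) (y')^2 − 10 y gives
    ∂L/∂y = −10,   ∂L/∂y' = y'.
Euler-Lagrange: d/dx(y') − (−10) = 0, i.e. y'' + 10 = 0, so
    y(x) = −(10/2) x^2 + C1 x + C2.
Fixed left endpoint y(0) = 4 ⇒ C2 = 4.
The right endpoint x = 4 is free, so the natural (transversality) condition is ∂L/∂y' |_{x=4} = 0, i.e. y'(4) = 0.
Compute y'(x) = −10 x + C1, so y'(4) = −40 + C1 = 0 ⇒ C1 = 40.
Therefore the extremal is
    y(x) = −5 x^2 + 40 x + 4.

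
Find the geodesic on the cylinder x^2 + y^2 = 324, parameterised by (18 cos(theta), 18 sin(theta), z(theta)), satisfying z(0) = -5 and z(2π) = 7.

Parameterise the cylinder of radius R = 18 as
    r(θ) = (18 cos θ, 18 sin θ, z(θ)).
The arc-length element is
    ds = sqrt(324 + (dz/dθ)^2) dθ,
so the Lagrangian is L = sqrt(324 + z'^2).
L depends on z' only, not on z or θ, so ∂L/∂z = 0 and
    ∂L/∂z' = z' / sqrt(324 + z'^2).
The Euler-Lagrange equation gives
    d/dθ( z' / sqrt(324 + z'^2) ) = 0,
so z' is constant. Integrating once:
    z(θ) = a θ + b,
a helix on the cylinder (a straight line when the cylinder is unrolled). The constants a, b are determined by the endpoint conditions.
With endpoint conditions z(0) = -5 and z(2π) = 7: from z(0) = b we get b = -5, and a·2π + -5 = 7 gives a = 6/π, so
    z(θ) = (6/π) θ − 5.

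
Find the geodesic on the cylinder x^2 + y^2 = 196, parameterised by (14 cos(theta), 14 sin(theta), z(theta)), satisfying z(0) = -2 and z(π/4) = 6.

Parameterise the cylinder of radius R = 14 as
    r(θ) = (14 cos θ, 14 sin θ, z(θ)).
The arc-length element is
    ds = sqrt(196 + (dz/dθ)^2) dθ,
so the Lagrangian is L = sqrt(196 + z'^2).
L depends on z' only, not on z or θ, so ∂L/∂z = 0 and
    ∂L/∂z' = z' / sqrt(196 + z'^2).
The Euler-Lagrange equation gives
    d/dθ( z' / sqrt(196 + z'^2) ) = 0,
so z' is constant. Integrating once:
    z(θ) = a θ + b,
a helix on the cylinder (a straight line when the cylinder is unrolled). The constants a, b are determined by the endpoint conditions.
With endpoint conditions z(0) = -2 and z(π/4) = 6: from z(0) = b we get b = -2, and a·π/4 + -2 = 6 gives a = 32/π, so
    z(θ) = (32/π) θ − 2.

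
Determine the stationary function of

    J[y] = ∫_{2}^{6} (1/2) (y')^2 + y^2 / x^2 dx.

The Lagrangian is L = (1/2) (y')^2 + y^2 / x^2.
Compute ∂L/∂y = 2y/x^2, ∂L/∂y' = y'.
The Euler-Lagrange equation d/dx(∂L/∂y') − ∂L/∂y = 0 reduces to
    y'' − 2/x^2 · y = 0  (x > 0).
Its general solution is
    y(x) = A x^2 + B / x,
with A, B fixed by the endpoint conditions.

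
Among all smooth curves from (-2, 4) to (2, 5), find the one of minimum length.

Arc-length functional: J[y] = ∫ sqrt(1 + (y')^2) dx.
Lagrangian L = sqrt(1 + (y')^2) has no explicit y dependence, so ∂L/∂y = 0 and the Euler-Lagrange equation gives
    d/dx( y' / sqrt(1 + (y')^2) ) = 0  ⇒  y' / sqrt(1 + (y')^2) = const.
Hence y' is constant, so y(x) is affine.
Fitting the endpoints (-2, 4) and (2, 5):
    slope m = (5 − 4) / (2 − (-2)) = 1/4,
    intercept c = 4 − m·(-2) = 9/2.
Extremal: y(x) = (1/4) x + 9/2.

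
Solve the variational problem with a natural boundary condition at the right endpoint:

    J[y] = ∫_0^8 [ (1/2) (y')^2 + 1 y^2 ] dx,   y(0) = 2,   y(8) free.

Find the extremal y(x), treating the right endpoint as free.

The Lagrangian L = (1/2) (y')^2 + 1 y^2 gives
    ∂L/∂y = 2 y,   ∂L/∂y' = y'.
Euler-Lagrange: y'' − 2 y = 0.
With k = sqrt(2), the general solution is
    y(x) = A cosh(sqrt(2) x) + B sinh(sqrt(2) x).
Fixed left endpoint y(0) = 2 ⇒ A = 2.
The right endpoint x = 8 is free, so the natural (transversality) condition is ∂L/∂y' |_{x=8} = 0, i.e. y'(8) = 0.
Compute y'(x) = A k sinh(k x) + B k cosh(k x), so
    y'(8) = A k sinh(k·8) + B k cosh(k·8) = 0
    ⇒ B = −A tanh(k·8) = − 2 tanh(sqrt(2)·8).
Therefore the extremal is
    y(x) = 2 cosh(sqrt(2) x) − 2 tanh(sqrt(2)·8) sinh(sqrt(2) x).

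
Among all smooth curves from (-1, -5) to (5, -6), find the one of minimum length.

Arc-length functional: J[y] = ∫ sqrt(1 + (y')^2) dx.
Lagrangian L = sqrt(1 + (y')^2) has no explicit y dependence, so ∂L/∂y = 0 and the Euler-Lagrange equation gives
    d/dx( y' / sqrt(1 + (y')^2) ) = 0  ⇒  y' / sqrt(1 + (y')^2) = const.
Hence y' is constant, so y(x) is affine.
Fitting the endpoints (-1, -5) and (5, -6):
    slope m = ((-6) − (-5)) / (5 − (-1)) = -1/6,
    intercept c = (-5) − m·(-1) = -31/6.
Extremal: y(x) = (-1/6) x - 31/6.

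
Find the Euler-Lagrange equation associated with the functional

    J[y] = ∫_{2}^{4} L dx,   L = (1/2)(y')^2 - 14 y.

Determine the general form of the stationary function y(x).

The Lagrangian is L = (1/2)(y')^2 - 14 y.
∂L/∂y = -14.
∂L/∂y' = y'.
The Euler-Lagrange equation d/dx(∂L/∂y') − ∂L/∂y = 0 becomes:
    y'' + 14 = 0
General solution: y(x) = -7 x^2 + A x + B, where A and B are arbitrary constants fixed by the endpoint conditions.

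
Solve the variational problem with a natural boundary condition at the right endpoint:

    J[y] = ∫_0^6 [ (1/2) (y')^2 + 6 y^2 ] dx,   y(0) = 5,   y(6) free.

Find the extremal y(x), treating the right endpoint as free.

The Lagrangian L = (1/2) (y')^2 + 6 y^2 gives
    ∂L/∂y = 12 y,   ∂L/∂y' = y'.
Euler-Lagrange: y'' − 12 y = 0.
With k = sqrt(12), the general solution is
    y(x) = A cosh(sqrt(12) x) + B sinh(sqrt(12) x).
Fixed left endpoint y(0) = 5 ⇒ A = 5.
The right endpoint x = 6 is free, so the natural (transversality) condition is ∂L/∂y' |_{x=6} = 0, i.e. y'(6) = 0.
Compute y'(x) = A k sinh(k x) + B k cosh(k x), so
    y'(6) = A k sinh(k·6) + B k cosh(k·6) = 0
    ⇒ B = −A tanh(k·6) = − 5 tanh(sqrt(12)·6).
Therefore the extremal is
    y(x) = 5 cosh(sqrt(12) x) − 5 tanh(sqrt(12)·6) sinh(sqrt(12) x).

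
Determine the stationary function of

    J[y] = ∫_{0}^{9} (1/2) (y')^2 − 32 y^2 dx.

The Lagrangian is L = (1/2) (y')^2 − 32 y^2.
Compute ∂L/∂y = -64y, ∂L/∂y' = y'.
The Euler-Lagrange equation d/dx(∂L/∂y') − ∂L/∂y = 0 reduces to
    y'' + 64 y = 0.
Its general solution is
    y(x) = A sin(8x) + B cos(8x),
with A, B fixed by the endpoint conditions.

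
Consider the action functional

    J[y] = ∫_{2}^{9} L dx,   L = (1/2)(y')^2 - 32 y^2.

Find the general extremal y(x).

The Lagrangian is L = (1/2)(y')^2 - 32 y^2.
∂L/∂y = -64y.
∂L/∂y' = y'.
The Euler-Lagrange equation d/dx(∂L/∂y') − ∂L/∂y = 0 becomes:
    y'' + 64 y = 0
General solution: y(x) = A sin(8x) + B cos(8x), where A and B are arbitrary constants fixed by the endpoint conditions.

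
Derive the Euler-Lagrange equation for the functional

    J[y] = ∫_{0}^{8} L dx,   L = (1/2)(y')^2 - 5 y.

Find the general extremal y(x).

The Lagrangian is L = (1/2)(y')^2 - 5 y.
∂L/∂y = -5.
∂L/∂y' = y'.
The Euler-Lagrange equation d/dx(∂L/∂y') − ∂L/∂y = 0 becomes:
    y'' + 5 = 0
General solution: y(x) = -(5/2) x^2 + A x + B, where A and B are arbitrary constants fixed by the endpoint conditions.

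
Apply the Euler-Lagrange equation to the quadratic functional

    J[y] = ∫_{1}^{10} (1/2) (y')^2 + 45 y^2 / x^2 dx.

The Lagrangian is L = (1/2) (y')^2 + 45 y^2 / x^2.
Compute ∂L/∂y = 90y/x^2, ∂L/∂y' = y'.
The Euler-Lagrange equation d/dx(∂L/∂y') − ∂L/∂y = 0 reduces to
    y'' − 90/x^2 · y = 0  (x > 0).
Its general solution is
    y(x) = A x^10 + B x^(-9),
with A, B fixed by the endpoint conditions.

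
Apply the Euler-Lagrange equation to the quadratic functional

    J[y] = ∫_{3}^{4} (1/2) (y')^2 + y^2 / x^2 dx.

The Lagrangian is L = (1/2) (y')^2 + y^2 / x^2.
Compute ∂L/∂y = 2y/x^2, ∂L/∂y' = y'.
The Euler-Lagrange equation d/dx(∂L/∂y') − ∂L/∂y = 0 reduces to
    y'' − 2/x^2 · y = 0  (x > 0).
Its general solution is
    y(x) = A x^2 + B / x,
with A, B fixed by the endpoint conditions.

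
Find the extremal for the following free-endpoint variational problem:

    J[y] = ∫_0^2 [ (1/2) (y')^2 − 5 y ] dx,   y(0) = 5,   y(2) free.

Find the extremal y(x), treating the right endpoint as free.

The Lagrangian L = (1/2) (y')^2 − 5 y gives
    ∂L/∂y = −5,   ∂L/∂y' = y'.
Euler-Lagrange: d/dx(y') − (−5) = 0, i.e. y'' + 5 = 0, so
    y(x) = −(5/2) x^2 + C1 x + C2.
Fixed left endpoint y(0) = 5 ⇒ C2 = 5.
The right endpoint x = 2 is free, so the natural (transversality) condition is ∂L/∂y' |_{x=2} = 0, i.e. y'(2) = 0.
Compute y'(x) = −5 x + C1, so y'(2) = −10 + C1 = 0 ⇒ C1 = 10.
Therefore the extremal is
    y(x) = −(5/2) x^2 + 10 x + 5.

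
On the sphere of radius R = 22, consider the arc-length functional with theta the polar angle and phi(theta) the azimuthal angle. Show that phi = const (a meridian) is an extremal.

On the sphere of radius R = 22 with spherical coordinates (θ, φ), the induced metric is
    ds^2 = 484(dθ^2 + sin^2(θ) dφ^2).
Using θ as the parameter, the arc-length functional becomes
    J[φ] = ∫ 22 sqrt(1 + sin^2(θ) (dφ/dθ)^2) dθ.
So L = 22 sqrt(1 + sin^2(θ) φ'^2). Compute
    ∂L/∂φ = 0  (L has no explicit φ dependence),
    ∂L/∂φ' = 22 sin^2(θ) φ' / sqrt(1 + sin^2(θ) φ'^2).
For the candidate φ(θ) = c (constant), φ' = 0, so ∂L/∂φ' evaluated along the candidate vanishes, and ∂L/∂φ is identically zero. Hence
    d/dθ(∂L/∂φ') − ∂L/∂φ = 0
is satisfied. Therefore meridians φ = const are extremals of arc length — they are geodesics on the sphere.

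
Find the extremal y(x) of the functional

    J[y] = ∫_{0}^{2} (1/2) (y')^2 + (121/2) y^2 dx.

The Lagrangian is L = (1/2) (y')^2 + (121/2) y^2.
Compute ∂L/∂y = 121y, ∂L/∂y' = y'.
The Euler-Lagrange equation d/dx(∂L/∂y') − ∂L/∂y = 0 reduces to
    y'' − 121 y = 0.
Its general solution is
    y(x) = A e^(11x) + B e^(−11x),
with A, B fixed by the endpoint conditions.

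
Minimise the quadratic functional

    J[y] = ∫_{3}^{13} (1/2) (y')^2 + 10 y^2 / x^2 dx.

The Lagrangian is L = (1/2) (y')^2 + 10 y^2 / x^2.
Compute ∂L/∂y = 20y/x^2, ∂L/∂y' = y'.
The Euler-Lagrange equation d/dx(∂L/∂y') − ∂L/∂y = 0 reduces to
    y'' − 20/x^2 · y = 0  (x > 0).
Its general solution is
    y(x) = A x^5 + B x^(-4),
with A, B fixed by the endpoint conditions.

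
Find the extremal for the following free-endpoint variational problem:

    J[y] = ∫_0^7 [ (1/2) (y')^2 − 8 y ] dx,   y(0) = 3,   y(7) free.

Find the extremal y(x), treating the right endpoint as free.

The Lagrangian L = (1/2) (y')^2 − 8 y gives
    ∂L/∂y = −8,   ∂L/∂y' = y'.
Euler-Lagrange: d/dx(y') − (−8) = 0, i.e. y'' + 8 = 0, so
    y(x) = −(8/2) x^2 + C1 x + C2.
Fixed left endpoint y(0) = 3 ⇒ C2 = 3.
The right endpoint x = 7 is free, so the natural (transversality) condition is ∂L/∂y' |_{x=7} = 0, i.e. y'(7) = 0.
Compute y'(x) = −8 x + C1, so y'(7) = −56 + C1 = 0 ⇒ C1 = 56.
Therefore the extremal is
    y(x) = −4 x^2 + 56 x + 3.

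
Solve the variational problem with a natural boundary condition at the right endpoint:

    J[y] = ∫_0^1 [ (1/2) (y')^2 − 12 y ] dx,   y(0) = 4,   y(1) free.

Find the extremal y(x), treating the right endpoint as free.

The Lagrangian L = (1/2) (y')^2 − 12 y gives
    ∂L/∂y = −12,   ∂L/∂y' = y'.
Euler-Lagrange: d/dx(y') − (−12) = 0, i.e. y'' + 12 = 0, so
    y(x) = −(12/2) x^2 + C1 x + C2.
Fixed left endpoint y(0) = 4 ⇒ C2 = 4.
The right endpoint x = 1 is free, so the natural (transversality) condition is ∂L/∂y' |_{x=1} = 0, i.e. y'(1) = 0.
Compute y'(x) = −12 x + C1, so y'(1) = −12 + C1 = 0 ⇒ C1 = 12.
Therefore the extremal is
    y(x) = −6 x^2 + 12 x + 4.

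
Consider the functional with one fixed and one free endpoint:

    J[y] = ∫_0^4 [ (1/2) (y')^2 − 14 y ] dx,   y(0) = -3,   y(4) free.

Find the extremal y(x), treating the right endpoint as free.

The Lagrangian L = (1/2) (y')^2 − 14 y gives
    ∂L/∂y = −14,   ∂L/∂y' = y'.
Euler-Lagrange: d/dx(y') − (−14) = 0, i.e. y'' + 14 = 0, so
    y(x) = −(14/2) x^2 + C1 x + C2.
Fixed left endpoint y(0) = -3 ⇒ C2 = -3.
The right endpoint x = 4 is free, so the natural (transversality) condition is ∂L/∂y' |_{x=4} = 0, i.e. y'(4) = 0.
Compute y'(x) = −14 x + C1, so y'(4) = −56 + C1 = 0 ⇒ C1 = 56.
Therefore the extremal is
    y(x) = −7 x^2 + 56 x − 3.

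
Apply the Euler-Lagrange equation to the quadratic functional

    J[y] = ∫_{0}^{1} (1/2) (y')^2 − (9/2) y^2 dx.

The Lagrangian is L = (1/2) (y')^2 − (9/2) y^2.
Compute ∂L/∂y = -9y, ∂L/∂y' = y'.
The Euler-Lagrange equation d/dx(∂L/∂y') − ∂L/∂y = 0 reduces to
    y'' + 9 y = 0.
Its general solution is
    y(x) = A sin(3x) + B cos(3x),
with A, B fixed by the endpoint conditions.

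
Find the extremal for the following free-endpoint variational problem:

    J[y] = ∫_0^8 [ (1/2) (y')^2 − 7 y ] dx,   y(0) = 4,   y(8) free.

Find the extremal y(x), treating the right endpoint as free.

The Lagrangian L = (1/2) (y')^2 − 7 y gives
    ∂L/∂y = −7,   ∂L/∂y' = y'.
Euler-Lagrange: d/dx(y') − (−7) = 0, i.e. y'' + 7 = 0, so
    y(x) = −(7/2) x^2 + C1 x + C2.
Fixed left endpoint y(0) = 4 ⇒ C2 = 4.
The right endpoint x = 8 is free, so the natural (transversality) condition is ∂L/∂y' |_{x=8} = 0, i.e. y'(8) = 0.
Compute y'(x) = −7 x + C1, so y'(8) = −56 + C1 = 0 ⇒ C1 = 56.
Therefore the extremal is
    y(x) = −(7/2) x^2 + 56 x + 4.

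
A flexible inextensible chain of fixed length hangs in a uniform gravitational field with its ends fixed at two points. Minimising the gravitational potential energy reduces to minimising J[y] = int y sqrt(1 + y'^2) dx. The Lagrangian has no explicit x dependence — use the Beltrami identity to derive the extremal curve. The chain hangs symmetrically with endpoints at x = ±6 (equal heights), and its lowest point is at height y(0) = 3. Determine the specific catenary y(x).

The Lagrangian L(y, y') = y sqrt(1 + y'^2) has no explicit x dependence, so the Beltrami identity applies:
    L − y' ∂L/∂y' = C.
Compute ∂L/∂y' = y · y' / sqrt(1 + y'^2). Then
    L − y' ∂L/∂y'
    = y sqrt(1 + y'^2) − y · y'^2 / sqrt(1 + y'^2)
    = y (1 + y'^2 − y'^2) / sqrt(1 + y'^2)
    = y / sqrt(1 + y'^2) = C.
Squaring gives y^2 = C^2 (1 + y'^2), i.e.
    y'^2 = y^2 / C^2 − 1.
Separating variables,
    dy / sqrt(y^2 − C^2) = dx / C,
and integrating gives arccosh(y / C) = (x − a)/C, so
    y(x) = C cosh((x − a)/C),
the catenary. The constants C and a are fixed by the two endpoint conditions (and, for the hanging-chain problem, the length constraint selects C).
Now fit the given data. The endpoints x = ±6 are symmetric at equal height, so the catenary is even about its minimum: a = 0 and y(x) = C cosh(x/C). The lowest point is y(0) = C cosh(0) = C, and we are told y(0) = 3, so C = 3. Therefore
    y(x) = 3 cosh(x/3),
and at the endpoints
    y(±6) = 3 cosh(6/3).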